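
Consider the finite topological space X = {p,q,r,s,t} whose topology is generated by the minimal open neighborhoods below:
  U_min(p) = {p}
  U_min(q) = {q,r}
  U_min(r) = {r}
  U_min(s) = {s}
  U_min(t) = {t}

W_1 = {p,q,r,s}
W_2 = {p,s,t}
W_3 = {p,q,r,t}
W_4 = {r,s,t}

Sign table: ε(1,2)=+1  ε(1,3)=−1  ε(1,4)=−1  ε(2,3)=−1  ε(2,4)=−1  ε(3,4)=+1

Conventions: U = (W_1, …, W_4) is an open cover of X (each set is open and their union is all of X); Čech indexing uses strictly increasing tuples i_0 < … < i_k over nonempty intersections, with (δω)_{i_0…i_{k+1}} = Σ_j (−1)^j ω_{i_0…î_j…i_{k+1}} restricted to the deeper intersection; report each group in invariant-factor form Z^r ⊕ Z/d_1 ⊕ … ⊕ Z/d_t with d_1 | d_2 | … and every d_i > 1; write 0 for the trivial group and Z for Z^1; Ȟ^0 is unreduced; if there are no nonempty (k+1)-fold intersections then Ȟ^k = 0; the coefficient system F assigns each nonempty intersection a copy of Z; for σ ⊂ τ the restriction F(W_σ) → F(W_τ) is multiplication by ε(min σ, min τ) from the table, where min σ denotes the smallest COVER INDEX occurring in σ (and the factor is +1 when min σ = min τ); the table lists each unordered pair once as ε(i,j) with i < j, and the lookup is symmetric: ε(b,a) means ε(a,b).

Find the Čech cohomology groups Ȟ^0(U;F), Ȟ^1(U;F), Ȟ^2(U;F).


intersection data:
  W12={p,s} W13={p,q,r} W14={r,s} W23={p,t} W24={s,t} W34={r,t}
  W123={p} W124={s} W134={r} W234={t}
C dims 4,6,4; δ0: rk 3, SNF 1^3; δ1: rk 3, SNF 1^3
Ȟ^0 = (4 − 3) − 0 = 1, so Ȟ^0 ≅ Z
Ȟ^1 = (6 − 3) − 3 = 0, so Ȟ^1 ≅ 0
Ȟ^2 = (4 − 0) − 3 = 1, so Ȟ^2 ≅ Z

Ȟ^0 = Z,  Ȟ^1 = 0,  Ȟ^2 = Z


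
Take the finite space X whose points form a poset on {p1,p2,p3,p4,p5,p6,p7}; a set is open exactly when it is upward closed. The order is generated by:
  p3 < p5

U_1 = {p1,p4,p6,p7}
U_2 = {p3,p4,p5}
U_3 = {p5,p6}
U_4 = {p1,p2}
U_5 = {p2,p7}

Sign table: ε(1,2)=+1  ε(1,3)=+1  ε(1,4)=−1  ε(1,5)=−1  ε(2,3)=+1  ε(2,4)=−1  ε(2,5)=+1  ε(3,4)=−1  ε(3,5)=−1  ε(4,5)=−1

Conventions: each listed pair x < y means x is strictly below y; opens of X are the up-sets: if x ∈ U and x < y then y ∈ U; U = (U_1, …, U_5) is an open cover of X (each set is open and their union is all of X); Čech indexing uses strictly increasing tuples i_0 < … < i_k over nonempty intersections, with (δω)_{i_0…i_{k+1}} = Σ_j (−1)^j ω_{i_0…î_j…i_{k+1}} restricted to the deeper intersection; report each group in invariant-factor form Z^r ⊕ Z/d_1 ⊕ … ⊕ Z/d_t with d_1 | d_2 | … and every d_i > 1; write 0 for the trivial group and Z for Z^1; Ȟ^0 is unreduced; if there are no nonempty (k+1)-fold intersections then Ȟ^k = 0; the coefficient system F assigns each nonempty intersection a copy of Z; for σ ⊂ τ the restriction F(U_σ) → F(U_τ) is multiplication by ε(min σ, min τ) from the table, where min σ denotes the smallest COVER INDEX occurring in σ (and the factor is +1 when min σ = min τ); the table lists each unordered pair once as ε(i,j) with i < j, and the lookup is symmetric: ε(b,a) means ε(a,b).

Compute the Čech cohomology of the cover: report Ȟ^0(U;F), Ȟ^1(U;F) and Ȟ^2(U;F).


Ȟ^0 = 0, Ȟ^1 = Z ⊕ Z/2, Ȟ^2 = 0

nonempty intersections:
  U12={p4} U13={p6} U14={p1} U15={p7} U23={p5} U45={p2}
C dims 5,6; δ0: rk 5, SNF 1^4·2
Ȟ^0: (5−5)−0=0 ⇒ 0
Ȟ^1: (6−0)−5=1 plus torsion [2] ⇒ Z ⊕ Z/2
Ȟ^2: (0−0)−0=0 ⇒ 0


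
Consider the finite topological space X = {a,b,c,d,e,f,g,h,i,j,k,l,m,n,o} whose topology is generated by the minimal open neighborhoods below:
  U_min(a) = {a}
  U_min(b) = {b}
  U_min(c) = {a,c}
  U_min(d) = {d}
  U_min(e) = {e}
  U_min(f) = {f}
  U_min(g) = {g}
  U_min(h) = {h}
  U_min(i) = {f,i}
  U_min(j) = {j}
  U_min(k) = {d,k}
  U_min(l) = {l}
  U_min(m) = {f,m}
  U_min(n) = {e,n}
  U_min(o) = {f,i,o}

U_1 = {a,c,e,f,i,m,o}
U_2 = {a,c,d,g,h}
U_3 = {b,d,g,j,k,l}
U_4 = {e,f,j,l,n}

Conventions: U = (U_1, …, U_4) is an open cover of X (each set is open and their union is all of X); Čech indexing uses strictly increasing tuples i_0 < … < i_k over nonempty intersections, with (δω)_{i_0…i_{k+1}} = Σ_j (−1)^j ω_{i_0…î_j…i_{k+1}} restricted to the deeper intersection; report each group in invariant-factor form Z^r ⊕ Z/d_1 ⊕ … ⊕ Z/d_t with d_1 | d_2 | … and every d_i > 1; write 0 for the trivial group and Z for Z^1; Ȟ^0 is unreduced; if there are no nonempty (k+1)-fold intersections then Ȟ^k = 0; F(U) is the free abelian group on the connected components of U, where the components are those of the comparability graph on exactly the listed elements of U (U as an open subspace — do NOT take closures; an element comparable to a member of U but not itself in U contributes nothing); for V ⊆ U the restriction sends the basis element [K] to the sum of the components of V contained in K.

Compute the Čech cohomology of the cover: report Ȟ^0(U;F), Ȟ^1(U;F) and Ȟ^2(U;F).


Ȟ^0 = Z^9, Ȟ^1 = 0 and Ȟ^2 = 0

nerve of the cover:
  U12={a,c} U14={e,f} U23={d,g} U34={j,l}
components per intersection:
  U1: {a,c} {e} {f,i,m,o}
  U2: {a,c} {d} {g} {h}
  U3: {b} {d,k} {g} {j} {l}
  U4: {e,n} {f} {j} {l}
  U12: {a,c}
  U14: {e} {f}
  U23: {d} {g}
  U34: {j} {l}
C dims 16,7; δ0: rk 7, SNF 1^7
Ȟ^0 = (16 − 7) − 0 = 9, so Ȟ^0 ≅ Z^9
Ȟ^1 = (7 − 0) − 7 = 0, so Ȟ^1 ≅ 0
Ȟ^2 = (0 − 0) − 0 = 0, so Ȟ^2 ≅ 0


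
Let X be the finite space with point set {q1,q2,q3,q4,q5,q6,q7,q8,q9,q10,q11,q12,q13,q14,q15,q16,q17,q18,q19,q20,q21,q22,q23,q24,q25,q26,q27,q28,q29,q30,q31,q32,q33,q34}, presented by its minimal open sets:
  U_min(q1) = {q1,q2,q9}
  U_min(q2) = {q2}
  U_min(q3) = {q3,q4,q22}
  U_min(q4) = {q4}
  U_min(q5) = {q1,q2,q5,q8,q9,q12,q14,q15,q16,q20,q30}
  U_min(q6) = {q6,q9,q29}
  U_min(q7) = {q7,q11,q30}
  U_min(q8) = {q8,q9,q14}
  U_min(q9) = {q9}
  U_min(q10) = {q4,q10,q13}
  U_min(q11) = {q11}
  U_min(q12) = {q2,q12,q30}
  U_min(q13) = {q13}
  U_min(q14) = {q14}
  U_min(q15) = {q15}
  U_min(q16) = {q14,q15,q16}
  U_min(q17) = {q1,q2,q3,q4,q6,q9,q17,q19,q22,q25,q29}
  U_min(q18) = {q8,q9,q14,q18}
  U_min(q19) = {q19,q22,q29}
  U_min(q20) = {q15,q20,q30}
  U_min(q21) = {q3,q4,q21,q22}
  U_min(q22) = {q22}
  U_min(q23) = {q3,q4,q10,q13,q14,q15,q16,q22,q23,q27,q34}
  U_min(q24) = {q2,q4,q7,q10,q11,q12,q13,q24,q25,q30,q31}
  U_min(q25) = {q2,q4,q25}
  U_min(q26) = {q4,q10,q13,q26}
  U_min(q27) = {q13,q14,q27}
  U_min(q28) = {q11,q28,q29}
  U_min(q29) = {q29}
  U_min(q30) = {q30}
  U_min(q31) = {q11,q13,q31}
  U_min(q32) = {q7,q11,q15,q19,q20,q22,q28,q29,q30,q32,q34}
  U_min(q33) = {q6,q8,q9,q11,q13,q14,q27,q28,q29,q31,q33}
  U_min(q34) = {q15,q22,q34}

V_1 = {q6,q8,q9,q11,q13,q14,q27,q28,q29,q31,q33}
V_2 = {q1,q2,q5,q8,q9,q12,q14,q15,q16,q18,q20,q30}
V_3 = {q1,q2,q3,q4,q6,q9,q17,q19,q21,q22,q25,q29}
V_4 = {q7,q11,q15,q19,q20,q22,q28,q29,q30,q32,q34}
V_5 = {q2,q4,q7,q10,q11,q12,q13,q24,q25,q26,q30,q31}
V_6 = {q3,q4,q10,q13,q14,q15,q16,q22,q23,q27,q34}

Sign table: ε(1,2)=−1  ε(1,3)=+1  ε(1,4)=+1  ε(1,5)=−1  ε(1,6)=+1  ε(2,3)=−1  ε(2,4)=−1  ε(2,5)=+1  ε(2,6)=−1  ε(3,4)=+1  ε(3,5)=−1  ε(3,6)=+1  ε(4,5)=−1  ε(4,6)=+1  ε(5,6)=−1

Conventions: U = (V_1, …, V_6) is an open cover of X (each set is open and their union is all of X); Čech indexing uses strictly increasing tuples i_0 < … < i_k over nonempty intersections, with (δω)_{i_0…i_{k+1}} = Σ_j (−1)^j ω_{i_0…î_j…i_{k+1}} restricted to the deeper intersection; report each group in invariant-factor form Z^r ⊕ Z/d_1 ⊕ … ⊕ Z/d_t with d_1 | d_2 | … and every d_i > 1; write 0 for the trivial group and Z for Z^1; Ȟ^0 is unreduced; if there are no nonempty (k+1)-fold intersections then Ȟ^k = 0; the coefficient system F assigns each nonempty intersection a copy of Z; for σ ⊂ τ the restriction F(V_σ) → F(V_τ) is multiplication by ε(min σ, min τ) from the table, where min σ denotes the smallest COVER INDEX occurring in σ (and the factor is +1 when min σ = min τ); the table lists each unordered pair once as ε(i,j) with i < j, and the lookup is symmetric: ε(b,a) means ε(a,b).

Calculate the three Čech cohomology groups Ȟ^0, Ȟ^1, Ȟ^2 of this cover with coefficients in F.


Ȟ^0 = Z; Ȟ^1 = 0; Ȟ^2 = Z/2

cover nerve:
  V12={q8,q9,q14} V13={q6,q9,q29} V14={q11,q28,q29} V15={q11,q13,q31} V16={q13,q14,q27} V23={q1,q2,q9} V24={q15,q20,q30} V25={q2,q12,q30} V26={q14,q15,q16} V34={q19,q22,q29} V35={q2,q4,q25} V36={q3,q4,q22} V45={q7,q11,q30} V46={q15,q22,q34} V56={q4,q10,q13}
  V123={q9} V126={q14} V134={q29} V145={q11} V156={q13} V235={q2} V245={q30} V246={q15} V346={q22} V356={q4}
C dims 6,15,10; δ0: rk 5, SNF 1^5; δ1: rk 10, SNF 1^9·2
Ȟ^0: (6−5)−0=1 ⇒ Z
Ȟ^1: (15−10)−5=0 ⇒ 0
Ȟ^2: (10−0)−10=0 plus torsion [2] ⇒ Z/2


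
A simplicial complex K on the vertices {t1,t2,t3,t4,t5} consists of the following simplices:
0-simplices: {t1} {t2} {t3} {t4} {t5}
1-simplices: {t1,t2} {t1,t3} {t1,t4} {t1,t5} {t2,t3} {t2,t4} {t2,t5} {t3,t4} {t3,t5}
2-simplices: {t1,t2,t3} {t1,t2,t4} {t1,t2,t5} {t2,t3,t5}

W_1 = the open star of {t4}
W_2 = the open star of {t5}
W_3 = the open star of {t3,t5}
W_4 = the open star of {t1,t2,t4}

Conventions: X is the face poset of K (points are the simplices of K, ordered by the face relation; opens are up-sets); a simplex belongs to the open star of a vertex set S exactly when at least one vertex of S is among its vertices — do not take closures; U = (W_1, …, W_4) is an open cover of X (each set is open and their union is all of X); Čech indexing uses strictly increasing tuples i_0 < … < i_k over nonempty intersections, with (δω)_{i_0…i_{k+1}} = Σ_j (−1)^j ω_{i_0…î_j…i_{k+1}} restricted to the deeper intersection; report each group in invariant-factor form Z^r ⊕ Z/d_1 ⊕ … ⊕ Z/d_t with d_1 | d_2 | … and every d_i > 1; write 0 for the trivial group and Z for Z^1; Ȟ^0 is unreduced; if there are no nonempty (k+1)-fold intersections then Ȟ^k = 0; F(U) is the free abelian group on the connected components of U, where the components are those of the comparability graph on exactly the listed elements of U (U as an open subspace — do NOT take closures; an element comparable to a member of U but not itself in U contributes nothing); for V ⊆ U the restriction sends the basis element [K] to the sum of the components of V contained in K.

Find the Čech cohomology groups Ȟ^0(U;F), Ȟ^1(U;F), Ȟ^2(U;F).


nonempty overlaps:
  W1={{t4},{t1,t4},{t2,t4},{t3,t4},{t1,t2,t4}} W2={{t5},{t1,t5},{t2,t5},{t3,t5},{t1,t2,t5},{t2,t3,t5}} W3={{t3},{t5},{t1,t3},{t1,t5},{t2,t3},{t2,t5},{t3,t4},{t3,t5},{t1,t2,t3},{t1,t2,t5},{t2,t3,t5}} W4={{t1},{t2},{t4},{t1,t2},{t1,t3},{t1,t4},{t1,t5},{t2,t3},{t2,t4},{t2,t5},{t3,t4},{t1,t2,t3},{t1,t2,t4},{t1,t2,t5},{t2,t3,t5}}
  W13={{t3,t4}} W14={{t4},{t1,t4},{t2,t4},{t3,t4},{t1,t2,t4}} W23={{t5},{t1,t5},{t2,t5},{t3,t5},{t1,t2,t5},{t2,t3,t5}} W24={{t1,t5},{t2,t5},{t1,t2,t5},{t2,t3,t5}} W34={{t1,t3},{t1,t5},{t2,t3},{t2,t5},{t3,t4},{t1,t2,t3},{t1,t2,t5},{t2,t3,t5}}
  W134={{t3,t4}} W234={{t1,t5},{t2,t5},{t1,t2,t5},{t2,t3,t5}}
components per intersection:
  W1: {{t4},{t1,t4},{t2,t4},{t3,t4},{t1,t2,t4}}
  W2: {{t5},{t1,t5},{t2,t5},{t3,t5},{t1,t2,t5},{t2,t3,t5}}
  W3: {{t3},{t5},{t1,t3},{t1,t5},{t2,t3},{t2,t5},{t3,t4},{t3,t5},{t1,t2,t3},{t1,t2,t5},{t2,t3,t5}}
  W4: {{t1},{t2},{t4},{t1,t2},{t1,t3},{t1,t4},{t1,t5},{t2,t3},{t2,t4},{t2,t5},{t3,t4},{t1,t2,t3},{t1,t2,t4},{t1,t2,t5},{t2,t3,t5}}
  W13: {{t3,t4}}
  W14: {{t4},{t1,t4},{t2,t4},{t3,t4},{t1,t2,t4}}
  W23: {{t5},{t1,t5},{t2,t5},{t3,t5},{t1,t2,t5},{t2,t3,t5}}
  W24: {{t1,t5},{t2,t5},{t1,t2,t5},{t2,t3,t5}}
  W34: {{t1,t3},{t1,t5},{t2,t3},{t2,t5},{t1,t2,t3},{t1,t2,t5},{t2,t3,t5}} {{t3,t4}}
  W134: {{t3,t4}}
  W234: {{t1,t5},{t2,t5},{t1,t2,t5},{t2,t3,t5}}
C dims 4,6,2; δ0: rk 3, SNF 1^3; δ1: rk 2, SNF 1^2
degree 0: 4−3−0 = 1 → Ȟ^0 ≅ Z
degree 1: 6−2−3 = 1 → Ȟ^1 ≅ Z
degree 2: 2−0−2 = 0 → Ȟ^2 ≅ 0

Ȟ^0(U;F) ≅ Z,  Ȟ^1(U;F) ≅ Z,  Ȟ^2(U;F) ≅ 0


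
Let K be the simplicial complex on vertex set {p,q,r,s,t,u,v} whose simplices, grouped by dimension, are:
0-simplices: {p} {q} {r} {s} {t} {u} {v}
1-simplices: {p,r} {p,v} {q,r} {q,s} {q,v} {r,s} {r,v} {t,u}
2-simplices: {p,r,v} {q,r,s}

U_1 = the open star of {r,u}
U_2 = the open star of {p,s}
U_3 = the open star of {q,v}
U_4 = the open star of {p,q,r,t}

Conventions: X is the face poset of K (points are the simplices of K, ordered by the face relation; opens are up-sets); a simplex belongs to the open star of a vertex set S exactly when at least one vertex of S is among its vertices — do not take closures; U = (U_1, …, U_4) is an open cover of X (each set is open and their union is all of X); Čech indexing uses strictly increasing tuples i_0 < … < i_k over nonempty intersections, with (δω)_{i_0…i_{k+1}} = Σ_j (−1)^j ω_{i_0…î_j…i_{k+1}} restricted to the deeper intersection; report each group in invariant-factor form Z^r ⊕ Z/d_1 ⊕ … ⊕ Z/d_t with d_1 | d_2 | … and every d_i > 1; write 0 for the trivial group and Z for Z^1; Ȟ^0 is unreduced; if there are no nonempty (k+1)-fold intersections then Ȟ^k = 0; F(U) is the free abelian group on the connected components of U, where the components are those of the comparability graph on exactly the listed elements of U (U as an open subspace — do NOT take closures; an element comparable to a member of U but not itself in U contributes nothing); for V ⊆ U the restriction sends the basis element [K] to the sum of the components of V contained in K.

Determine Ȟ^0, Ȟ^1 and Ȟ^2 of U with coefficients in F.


Ȟ^0 = Z^2,  Ȟ^1 = Z,  Ȟ^2 = 0

nerve of the cover:
  U1={{r},{u},{p,r},{q,r},{r,s},{r,v},{t,u},{p,r,v},{q,r,s}} U2={{p},{s},{p,r},{p,v},{q,s},{r,s},{p,r,v},{q,r,s}} U3={{q},{v},{p,v},{q,r},{q,s},{q,v},{r,v},{p,r,v},{q,r,s}} U4={{p},{q},{r},{t},{p,r},{p,v},{q,r},{q,s},{q,v},{r,s},{r,v},{t,u},{p,r,v},{q,r,s}}
  U12={{p,r},{r,s},{p,r,v},{q,r,s}} U13={{q,r},{r,v},{p,r,v},{q,r,s}} U14={{r},{p,r},{q,r},{r,s},{r,v},{t,u},{p,r,v},{q,r,s}} U23={{p,v},{q,s},{p,r,v},{q,r,s}} U24={{p},{p,r},{p,v},{q,s},{r,s},{p,r,v},{q,r,s}} U34={{q},{p,v},{q,r},{q,s},{q,v},{r,v},{p,r,v},{q,r,s}}
  U123={{p,r,v},{q,r,s}} U124={{p,r},{r,s},{p,r,v},{q,r,s}} U134={{q,r},{r,v},{p,r,v},{q,r,s}} U234={{p,v},{q,s},{p,r,v},{q,r,s}}
  U1234={{p,r,v},{q,r,s}}
components per intersection:
  U1: {{r},{p,r},{q,r},{r,s},{r,v},{p,r,v},{q,r,s}} {{u},{t,u}}
  U2: {{p},{p,r},{p,v},{p,r,v}} {{s},{q,s},{r,s},{q,r,s}}
  U3: {{q},{v},{p,v},{q,r},{q,s},{q,v},{r,v},{p,r,v},{q,r,s}}
  U4: {{p},{q},{r},{p,r},{p,v},{q,r},{q,s},{q,v},{r,s},{r,v},{p,r,v},{q,r,s}} {{t},{t,u}}
  U12: {{p,r},{p,r,v}} {{r,s},{q,r,s}}
  U13: {{q,r},{q,r,s}} {{r,v},{p,r,v}}
  U14: {{r},{p,r},{q,r},{r,s},{r,v},{p,r,v},{q,r,s}} {{t,u}}
  U23: {{p,v},{p,r,v}} {{q,s},{q,r,s}}
  U24: {{p},{p,r},{p,v},{p,r,v}} {{q,s},{r,s},{q,r,s}}
  U34: {{q},{q,r},{q,s},{q,v},{q,r,s}} {{p,v},{r,v},{p,r,v}}
  U123: {{p,r,v}} {{q,r,s}}
  U124: {{p,r},{p,r,v}} {{r,s},{q,r,s}}
  U134: {{q,r},{q,r,s}} {{r,v},{p,r,v}}
  U234: {{p,v},{p,r,v}} {{q,s},{q,r,s}}
  U1234: {{p,r,v}} {{q,r,s}}
C dims 7,12,8,2; δ0: rk 5, SNF 1^5; δ1: rk 6, SNF 1^6; δ2: rk 2, SNF 1^2
Ȟ^0 = (7 − 5) − 0 = 2, so Ȟ^0 ≅ Z^2
Ȟ^1 = (12 − 6) − 5 = 1, so Ȟ^1 ≅ Z
Ȟ^2 = (8 − 2) − 6 = 0, so Ȟ^2 ≅ 0


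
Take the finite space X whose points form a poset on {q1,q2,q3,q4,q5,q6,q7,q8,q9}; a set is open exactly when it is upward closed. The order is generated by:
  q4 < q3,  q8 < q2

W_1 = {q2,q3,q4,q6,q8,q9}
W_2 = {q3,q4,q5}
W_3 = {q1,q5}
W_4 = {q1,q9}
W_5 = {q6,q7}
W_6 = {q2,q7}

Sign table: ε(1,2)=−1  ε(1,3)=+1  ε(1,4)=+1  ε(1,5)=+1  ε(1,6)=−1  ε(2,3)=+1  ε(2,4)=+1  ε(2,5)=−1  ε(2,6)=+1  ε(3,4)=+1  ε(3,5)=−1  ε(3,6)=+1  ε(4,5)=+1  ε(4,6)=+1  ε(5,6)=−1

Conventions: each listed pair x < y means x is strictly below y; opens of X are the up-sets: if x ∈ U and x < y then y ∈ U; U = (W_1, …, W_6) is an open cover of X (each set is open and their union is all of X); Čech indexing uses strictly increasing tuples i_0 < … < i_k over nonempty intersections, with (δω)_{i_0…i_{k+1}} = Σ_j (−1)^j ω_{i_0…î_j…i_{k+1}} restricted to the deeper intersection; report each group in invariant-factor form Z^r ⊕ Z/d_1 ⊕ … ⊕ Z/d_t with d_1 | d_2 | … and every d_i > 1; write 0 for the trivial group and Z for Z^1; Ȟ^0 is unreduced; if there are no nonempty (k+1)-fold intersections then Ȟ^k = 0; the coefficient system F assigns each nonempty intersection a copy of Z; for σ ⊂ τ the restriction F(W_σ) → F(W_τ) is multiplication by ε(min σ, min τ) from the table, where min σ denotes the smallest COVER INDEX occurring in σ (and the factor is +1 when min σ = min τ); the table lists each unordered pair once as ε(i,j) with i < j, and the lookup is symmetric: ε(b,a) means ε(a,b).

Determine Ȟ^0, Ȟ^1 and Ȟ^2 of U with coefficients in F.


cover nerve:
  W12={q3,q4} W14={q9} W15={q6} W16={q2} W23={q5} W34={q1} W56={q7}
C dims 6,7; δ0: rk 6, SNF 1^5·2
Ȟ^0: (6−6)−0=0 ⇒ 0
Ȟ^1: (7−0)−6=1 plus torsion [2] ⇒ Z ⊕ Z/2
Ȟ^2: (0−0)−0=0 ⇒ 0

Ȟ^0(U;F) ≅ 0,  Ȟ^1(U;F) ≅ Z ⊕ Z/2,  Ȟ^2(U;F) ≅ 0


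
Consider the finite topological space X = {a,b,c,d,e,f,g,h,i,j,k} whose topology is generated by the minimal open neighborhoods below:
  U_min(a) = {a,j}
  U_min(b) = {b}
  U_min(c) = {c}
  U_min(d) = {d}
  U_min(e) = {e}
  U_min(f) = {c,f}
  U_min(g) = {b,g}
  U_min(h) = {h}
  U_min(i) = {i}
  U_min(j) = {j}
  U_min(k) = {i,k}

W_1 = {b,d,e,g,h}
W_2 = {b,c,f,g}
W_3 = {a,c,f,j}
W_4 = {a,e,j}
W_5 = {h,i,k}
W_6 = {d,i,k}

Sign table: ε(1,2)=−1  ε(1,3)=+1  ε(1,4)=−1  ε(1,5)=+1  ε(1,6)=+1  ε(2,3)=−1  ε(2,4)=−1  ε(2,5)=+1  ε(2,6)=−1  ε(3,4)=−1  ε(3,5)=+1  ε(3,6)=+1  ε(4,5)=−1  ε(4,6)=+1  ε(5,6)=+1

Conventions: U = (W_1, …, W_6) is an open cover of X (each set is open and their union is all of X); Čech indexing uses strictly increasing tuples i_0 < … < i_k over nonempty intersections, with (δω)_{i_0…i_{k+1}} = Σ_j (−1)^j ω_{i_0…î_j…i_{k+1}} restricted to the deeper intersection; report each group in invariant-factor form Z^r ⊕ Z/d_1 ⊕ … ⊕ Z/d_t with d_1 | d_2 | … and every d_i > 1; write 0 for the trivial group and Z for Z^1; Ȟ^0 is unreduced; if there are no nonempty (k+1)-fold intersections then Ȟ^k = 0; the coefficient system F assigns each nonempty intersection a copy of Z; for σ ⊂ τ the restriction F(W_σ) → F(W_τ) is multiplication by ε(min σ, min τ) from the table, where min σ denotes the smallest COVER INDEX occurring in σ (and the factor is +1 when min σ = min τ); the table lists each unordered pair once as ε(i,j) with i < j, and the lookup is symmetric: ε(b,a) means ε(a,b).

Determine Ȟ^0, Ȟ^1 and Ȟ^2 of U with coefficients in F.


Ȟ^0 ≅ Z; Ȟ^1 ≅ Z^2; Ȟ^2 ≅ 0

nonempty overlaps:
  W12={b,g} W14={e} W15={h} W16={d} W23={c,f} W34={a,j} W56={i,k}
C dims 6,7; δ0: rk 5, SNF 1^5
degree 0: 6−5−0 = 1 → Ȟ^0 ≅ Z
degree 1: 7−0−5 = 2 → Ȟ^1 ≅ Z^2
degree 2: 0−0−0 = 0 → Ȟ^2 ≅ 0


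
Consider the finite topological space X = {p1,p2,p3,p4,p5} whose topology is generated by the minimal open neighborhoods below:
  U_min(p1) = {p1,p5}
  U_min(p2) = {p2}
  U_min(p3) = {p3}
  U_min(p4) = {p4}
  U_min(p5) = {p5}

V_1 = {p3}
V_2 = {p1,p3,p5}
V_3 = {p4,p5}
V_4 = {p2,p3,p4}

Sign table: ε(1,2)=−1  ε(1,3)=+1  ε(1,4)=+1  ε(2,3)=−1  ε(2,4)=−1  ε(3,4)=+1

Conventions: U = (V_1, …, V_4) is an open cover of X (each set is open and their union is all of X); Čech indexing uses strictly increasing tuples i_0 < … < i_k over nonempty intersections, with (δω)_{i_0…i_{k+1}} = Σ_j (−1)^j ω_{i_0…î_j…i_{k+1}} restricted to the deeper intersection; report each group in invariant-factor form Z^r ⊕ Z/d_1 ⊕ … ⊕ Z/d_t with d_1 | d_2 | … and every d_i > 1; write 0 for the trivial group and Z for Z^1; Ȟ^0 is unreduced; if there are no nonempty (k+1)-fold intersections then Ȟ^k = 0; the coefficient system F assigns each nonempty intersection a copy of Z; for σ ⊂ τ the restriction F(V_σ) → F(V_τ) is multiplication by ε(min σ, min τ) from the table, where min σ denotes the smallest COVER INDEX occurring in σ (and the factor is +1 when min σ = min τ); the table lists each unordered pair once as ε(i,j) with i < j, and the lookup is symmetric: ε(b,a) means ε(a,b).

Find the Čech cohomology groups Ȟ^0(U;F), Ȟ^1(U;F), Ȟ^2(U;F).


Ȟ^0 = Z, Ȟ^1 = Z, Ȟ^2 = 0

cover nerve:
  V12={p3} V14={p3} V23={p5} V24={p3} V34={p4}
  V124={p3}
C dims 4,5,1; δ0: rk 3, SNF 1^3; δ1: rk 1, SNF 1^1
Ȟ^0: (4−3)−0=1 ⇒ Z
Ȟ^1: (5−1)−3=1 ⇒ Z
Ȟ^2: (1−0)−1=0 ⇒ 0


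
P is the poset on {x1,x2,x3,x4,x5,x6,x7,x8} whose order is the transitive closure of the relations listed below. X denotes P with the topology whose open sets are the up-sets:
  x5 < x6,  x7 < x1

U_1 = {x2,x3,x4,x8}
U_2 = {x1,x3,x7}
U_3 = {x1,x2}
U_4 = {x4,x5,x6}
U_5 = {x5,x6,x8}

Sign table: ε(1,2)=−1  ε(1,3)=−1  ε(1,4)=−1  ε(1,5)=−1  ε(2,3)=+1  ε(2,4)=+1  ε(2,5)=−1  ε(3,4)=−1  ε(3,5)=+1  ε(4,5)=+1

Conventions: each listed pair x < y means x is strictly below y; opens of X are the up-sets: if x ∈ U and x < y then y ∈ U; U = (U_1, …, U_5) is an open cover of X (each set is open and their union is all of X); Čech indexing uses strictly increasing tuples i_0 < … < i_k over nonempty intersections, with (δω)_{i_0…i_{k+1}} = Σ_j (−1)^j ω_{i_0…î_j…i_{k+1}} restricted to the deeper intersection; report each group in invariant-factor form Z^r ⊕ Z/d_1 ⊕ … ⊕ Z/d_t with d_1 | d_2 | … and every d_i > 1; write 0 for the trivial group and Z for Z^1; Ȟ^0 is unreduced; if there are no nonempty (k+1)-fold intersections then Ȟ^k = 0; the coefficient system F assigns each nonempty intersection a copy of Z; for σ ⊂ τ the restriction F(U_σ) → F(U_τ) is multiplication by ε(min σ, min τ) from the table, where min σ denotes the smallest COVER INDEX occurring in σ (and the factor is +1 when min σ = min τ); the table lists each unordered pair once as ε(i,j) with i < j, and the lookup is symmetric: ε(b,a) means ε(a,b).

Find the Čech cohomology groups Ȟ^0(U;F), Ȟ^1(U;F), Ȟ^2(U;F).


intersection data:
  U12={x3} U13={x2} U14={x4} U15={x8} U23={x1} U45={x5,x6}
C dims 5,6; δ0: rk 4, SNF 1^4
Ȟ^0 = (5 − 4) − 0 = 1, so Ȟ^0 ≅ Z
Ȟ^1 = (6 − 0) − 4 = 2, so Ȟ^1 ≅ Z^2
Ȟ^2 = (0 − 0) − 0 = 0, so Ȟ^2 ≅ 0

Ȟ^0(U;F) ≅ Z, Ȟ^1(U;F) ≅ Z^2, Ȟ^2(U;F) ≅ 0


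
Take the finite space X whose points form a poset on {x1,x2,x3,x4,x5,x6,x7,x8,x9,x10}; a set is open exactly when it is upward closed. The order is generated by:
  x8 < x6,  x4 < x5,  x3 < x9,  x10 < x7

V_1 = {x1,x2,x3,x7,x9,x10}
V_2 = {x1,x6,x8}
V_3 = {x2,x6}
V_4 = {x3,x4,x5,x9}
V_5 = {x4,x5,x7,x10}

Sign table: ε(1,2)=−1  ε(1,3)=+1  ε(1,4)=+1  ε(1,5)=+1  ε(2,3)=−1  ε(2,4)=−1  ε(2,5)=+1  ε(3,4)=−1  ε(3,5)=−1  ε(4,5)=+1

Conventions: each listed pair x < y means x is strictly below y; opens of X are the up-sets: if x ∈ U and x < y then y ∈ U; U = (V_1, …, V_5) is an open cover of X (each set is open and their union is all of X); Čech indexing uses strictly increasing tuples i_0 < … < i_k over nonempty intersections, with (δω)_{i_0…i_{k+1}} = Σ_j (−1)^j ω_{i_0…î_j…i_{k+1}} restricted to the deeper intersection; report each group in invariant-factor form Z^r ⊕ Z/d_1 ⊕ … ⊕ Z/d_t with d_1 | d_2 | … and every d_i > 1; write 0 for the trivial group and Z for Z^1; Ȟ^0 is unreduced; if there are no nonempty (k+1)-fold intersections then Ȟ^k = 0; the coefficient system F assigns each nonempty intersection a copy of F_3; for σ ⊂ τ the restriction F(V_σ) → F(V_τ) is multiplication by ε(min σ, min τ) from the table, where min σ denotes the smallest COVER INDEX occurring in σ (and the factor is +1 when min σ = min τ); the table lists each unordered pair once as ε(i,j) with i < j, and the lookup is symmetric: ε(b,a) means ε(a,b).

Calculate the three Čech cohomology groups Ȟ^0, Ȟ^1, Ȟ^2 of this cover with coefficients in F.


Ȟ^0 = Z/3,  Ȟ^1 = Z/3 ⊕ Z/3,  Ȟ^2 = 0

nonempty overlaps:
  V12={x1} V13={x2} V14={x3,x9} V15={x7,x10} V23={x6} V45={x4,x5}
C dims 5,6; δ0: rk_F3 4
degree 0: 5−4−0 = 1 → Ȟ^0 ≅ Z/3
degree 1: 6−0−4 = 2 → Ȟ^1 ≅ Z/3 ⊕ Z/3
degree 2: 0−0−0 = 0 → Ȟ^2 ≅ 0


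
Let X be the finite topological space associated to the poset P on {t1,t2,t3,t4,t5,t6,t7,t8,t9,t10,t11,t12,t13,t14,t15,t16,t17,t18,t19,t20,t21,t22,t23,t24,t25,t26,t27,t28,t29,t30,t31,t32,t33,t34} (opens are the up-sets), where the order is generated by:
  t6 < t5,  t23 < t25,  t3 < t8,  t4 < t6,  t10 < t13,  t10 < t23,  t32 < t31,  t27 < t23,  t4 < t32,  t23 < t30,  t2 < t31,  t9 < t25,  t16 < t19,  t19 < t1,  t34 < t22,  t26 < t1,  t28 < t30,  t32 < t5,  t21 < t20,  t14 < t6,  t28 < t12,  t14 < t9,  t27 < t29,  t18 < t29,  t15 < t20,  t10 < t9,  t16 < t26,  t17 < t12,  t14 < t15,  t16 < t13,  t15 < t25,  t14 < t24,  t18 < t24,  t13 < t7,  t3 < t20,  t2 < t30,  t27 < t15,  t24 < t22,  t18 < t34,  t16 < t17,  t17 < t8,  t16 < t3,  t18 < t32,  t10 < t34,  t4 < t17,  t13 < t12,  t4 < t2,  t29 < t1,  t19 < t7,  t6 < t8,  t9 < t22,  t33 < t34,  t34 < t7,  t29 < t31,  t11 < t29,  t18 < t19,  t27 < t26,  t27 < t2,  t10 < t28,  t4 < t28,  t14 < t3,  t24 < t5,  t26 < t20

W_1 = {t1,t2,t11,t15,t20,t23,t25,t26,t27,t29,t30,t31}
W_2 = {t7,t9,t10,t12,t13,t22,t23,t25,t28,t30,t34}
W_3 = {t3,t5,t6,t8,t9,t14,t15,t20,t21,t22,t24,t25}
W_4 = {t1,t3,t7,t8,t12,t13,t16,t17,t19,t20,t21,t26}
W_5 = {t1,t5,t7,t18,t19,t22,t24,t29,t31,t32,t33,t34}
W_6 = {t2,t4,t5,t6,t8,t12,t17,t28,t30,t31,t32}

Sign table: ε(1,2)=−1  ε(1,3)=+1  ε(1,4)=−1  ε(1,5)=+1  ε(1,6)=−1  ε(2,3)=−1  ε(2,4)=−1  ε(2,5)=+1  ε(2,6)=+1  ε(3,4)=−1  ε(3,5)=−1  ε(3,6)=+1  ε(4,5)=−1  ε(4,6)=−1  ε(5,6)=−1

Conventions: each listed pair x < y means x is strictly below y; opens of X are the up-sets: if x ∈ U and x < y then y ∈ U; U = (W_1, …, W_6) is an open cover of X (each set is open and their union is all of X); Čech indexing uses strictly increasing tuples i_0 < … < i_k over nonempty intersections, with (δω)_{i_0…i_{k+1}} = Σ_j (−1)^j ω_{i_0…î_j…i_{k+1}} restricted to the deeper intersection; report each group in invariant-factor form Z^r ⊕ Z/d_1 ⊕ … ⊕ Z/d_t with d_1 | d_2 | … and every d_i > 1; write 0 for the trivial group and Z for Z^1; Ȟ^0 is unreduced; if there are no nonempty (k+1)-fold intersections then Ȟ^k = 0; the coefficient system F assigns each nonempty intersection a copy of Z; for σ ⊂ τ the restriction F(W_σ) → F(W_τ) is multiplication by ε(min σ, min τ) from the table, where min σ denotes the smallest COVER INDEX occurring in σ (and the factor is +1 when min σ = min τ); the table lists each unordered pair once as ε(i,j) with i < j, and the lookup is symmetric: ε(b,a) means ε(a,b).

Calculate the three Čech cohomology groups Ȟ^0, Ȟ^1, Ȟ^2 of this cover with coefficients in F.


cover nerve:
  W12={t23,t25,t30} W13={t15,t20,t25} W14={t1,t20,t26} W15={t1,t29,t31} W16={t2,t30,t31} W23={t9,t22,t25} W24={t7,t12,t13} W25={t7,t22,t34} W26={t12,t28,t30} W34={t3,t8,t20,t21} W35={t5,t22,t24} W36={t5,t6,t8} W45={t1,t7,t19} W46={t8,t12,t17} W56={t5,t31,t32}
  W123={t25} W126={t30} W134={t20} W145={t1} W156={t31} W235={t22} W245={t7} W246={t12} W346={t8} W356={t5}
C dims 6,15,10; δ0: rk 6, SNF 1^5·2; δ1: rk 9, SNF 1^9
Ȟ^0: (6−6)−0=0 ⇒ 0
Ȟ^1: (15−9)−6=0 plus torsion [2] ⇒ Z/2
Ȟ^2: (10−0)−9=1 ⇒ Z

Ȟ^0 = 0, Ȟ^1 = Z/2 and Ȟ^2 = Z


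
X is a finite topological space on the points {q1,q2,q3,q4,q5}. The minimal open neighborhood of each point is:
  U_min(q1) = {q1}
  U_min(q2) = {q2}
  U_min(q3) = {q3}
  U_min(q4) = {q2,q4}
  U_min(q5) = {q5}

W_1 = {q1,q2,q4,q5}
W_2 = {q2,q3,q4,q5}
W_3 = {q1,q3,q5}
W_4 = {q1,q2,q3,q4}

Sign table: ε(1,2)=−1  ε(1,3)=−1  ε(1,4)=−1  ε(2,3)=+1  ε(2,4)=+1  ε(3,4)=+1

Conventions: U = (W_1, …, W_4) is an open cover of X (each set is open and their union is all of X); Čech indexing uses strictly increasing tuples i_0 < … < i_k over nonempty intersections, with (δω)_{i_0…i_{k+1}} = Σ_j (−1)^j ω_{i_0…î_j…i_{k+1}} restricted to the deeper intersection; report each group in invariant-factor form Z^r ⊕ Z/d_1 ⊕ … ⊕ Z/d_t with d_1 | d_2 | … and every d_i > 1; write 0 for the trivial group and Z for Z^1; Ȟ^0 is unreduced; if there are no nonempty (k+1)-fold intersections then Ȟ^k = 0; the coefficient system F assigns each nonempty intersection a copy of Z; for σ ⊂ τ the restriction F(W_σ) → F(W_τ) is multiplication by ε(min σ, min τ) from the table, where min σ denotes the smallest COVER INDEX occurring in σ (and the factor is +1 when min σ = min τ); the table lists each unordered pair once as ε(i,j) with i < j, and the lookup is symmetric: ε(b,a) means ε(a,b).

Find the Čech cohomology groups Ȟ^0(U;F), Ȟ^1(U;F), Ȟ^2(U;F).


Ȟ^0(U;F) ≅ Z, Ȟ^1(U;F) ≅ 0 and Ȟ^2(U;F) ≅ Z

nonempty overlaps:
  W12={q2,q4,q5} W13={q1,q5} W14={q1,q2,q4} W23={q3,q5} W24={q2,q3,q4} W34={q1,q3}
  W123={q5} W124={q2,q4} W134={q1} W234={q3}
C dims 4,6,4; δ0: rk 3, SNF 1^3; δ1: rk 3, SNF 1^3
degree 0: 4−3−0 = 1 → Ȟ^0 ≅ Z
degree 1: 6−3−3 = 0 → Ȟ^1 ≅ 0
degree 2: 4−0−3 = 1 → Ȟ^2 ≅ Z


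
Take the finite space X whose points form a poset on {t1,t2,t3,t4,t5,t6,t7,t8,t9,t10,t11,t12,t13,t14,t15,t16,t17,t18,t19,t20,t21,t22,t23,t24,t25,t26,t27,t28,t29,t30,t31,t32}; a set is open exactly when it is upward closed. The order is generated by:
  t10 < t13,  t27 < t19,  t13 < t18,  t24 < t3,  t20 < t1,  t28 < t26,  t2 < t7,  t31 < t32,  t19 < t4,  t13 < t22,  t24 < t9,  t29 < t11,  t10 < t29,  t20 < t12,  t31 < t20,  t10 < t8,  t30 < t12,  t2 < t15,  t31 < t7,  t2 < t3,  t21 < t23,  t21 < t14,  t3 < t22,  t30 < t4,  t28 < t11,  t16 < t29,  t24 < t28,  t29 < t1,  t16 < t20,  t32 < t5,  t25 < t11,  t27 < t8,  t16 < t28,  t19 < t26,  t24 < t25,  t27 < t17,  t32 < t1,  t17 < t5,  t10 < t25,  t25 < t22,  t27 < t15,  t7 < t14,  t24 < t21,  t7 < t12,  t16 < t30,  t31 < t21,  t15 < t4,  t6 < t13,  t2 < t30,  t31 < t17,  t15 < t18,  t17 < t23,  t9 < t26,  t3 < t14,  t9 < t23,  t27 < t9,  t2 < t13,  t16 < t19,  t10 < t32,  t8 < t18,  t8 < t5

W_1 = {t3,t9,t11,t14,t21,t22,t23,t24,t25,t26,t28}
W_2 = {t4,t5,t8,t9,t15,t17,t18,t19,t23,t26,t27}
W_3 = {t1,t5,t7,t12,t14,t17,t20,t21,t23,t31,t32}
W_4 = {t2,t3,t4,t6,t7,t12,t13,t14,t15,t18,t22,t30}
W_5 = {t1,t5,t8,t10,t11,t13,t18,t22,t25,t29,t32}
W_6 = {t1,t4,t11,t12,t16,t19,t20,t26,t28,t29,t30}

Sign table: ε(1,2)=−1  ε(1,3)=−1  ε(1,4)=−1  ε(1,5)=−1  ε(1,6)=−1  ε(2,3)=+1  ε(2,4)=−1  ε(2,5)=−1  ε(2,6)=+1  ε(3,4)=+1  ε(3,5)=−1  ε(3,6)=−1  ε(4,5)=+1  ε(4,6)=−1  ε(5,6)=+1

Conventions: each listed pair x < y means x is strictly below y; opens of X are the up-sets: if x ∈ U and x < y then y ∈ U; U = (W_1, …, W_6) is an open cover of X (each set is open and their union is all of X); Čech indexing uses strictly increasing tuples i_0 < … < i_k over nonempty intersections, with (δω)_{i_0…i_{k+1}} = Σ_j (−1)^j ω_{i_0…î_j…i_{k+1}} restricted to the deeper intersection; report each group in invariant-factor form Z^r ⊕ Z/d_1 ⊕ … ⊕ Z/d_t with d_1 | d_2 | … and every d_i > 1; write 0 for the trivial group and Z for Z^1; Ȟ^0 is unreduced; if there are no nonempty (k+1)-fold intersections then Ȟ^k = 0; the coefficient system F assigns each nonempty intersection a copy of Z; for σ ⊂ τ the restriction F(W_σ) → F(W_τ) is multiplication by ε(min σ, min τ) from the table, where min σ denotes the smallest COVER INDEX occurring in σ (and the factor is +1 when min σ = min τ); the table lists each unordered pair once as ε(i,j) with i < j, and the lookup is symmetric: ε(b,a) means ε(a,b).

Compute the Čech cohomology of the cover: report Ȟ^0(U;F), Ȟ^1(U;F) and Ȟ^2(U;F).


Ȟ^0 = 0, Ȟ^1 = Z/2, Ȟ^2 = Z

intersection data:
  W12={t9,t23,t26} W13={t14,t21,t23} W14={t3,t14,t22} W15={t11,t22,t25} W16={t11,t26,t28} W23={t5,t17,t23} W24={t4,t15,t18} W25={t5,t8,t18} W26={t4,t19,t26} W34={t7,t12,t14} W35={t1,t5,t32} W36={t1,t12,t20} W45={t13,t18,t22} W46={t4,t12,t30} W56={t1,t11,t29}
  W123={t23} W126={t26} W134={t14} W145={t22} W156={t11} W235={t5} W245={t18} W246={t4} W346={t12} W356={t1}
C dims 6,15,10; δ0: rk 6, SNF 1^5·2; δ1: rk 9, SNF 1^9
Ȟ^0 = (6 − 6) − 0 = 0, so Ȟ^0 ≅ 0
Ȟ^1 = (15 − 9) − 6 = 0 plus torsion [2], so Ȟ^1 ≅ Z/2
Ȟ^2 = (10 − 0) − 9 = 1, so Ȟ^2 ≅ Z


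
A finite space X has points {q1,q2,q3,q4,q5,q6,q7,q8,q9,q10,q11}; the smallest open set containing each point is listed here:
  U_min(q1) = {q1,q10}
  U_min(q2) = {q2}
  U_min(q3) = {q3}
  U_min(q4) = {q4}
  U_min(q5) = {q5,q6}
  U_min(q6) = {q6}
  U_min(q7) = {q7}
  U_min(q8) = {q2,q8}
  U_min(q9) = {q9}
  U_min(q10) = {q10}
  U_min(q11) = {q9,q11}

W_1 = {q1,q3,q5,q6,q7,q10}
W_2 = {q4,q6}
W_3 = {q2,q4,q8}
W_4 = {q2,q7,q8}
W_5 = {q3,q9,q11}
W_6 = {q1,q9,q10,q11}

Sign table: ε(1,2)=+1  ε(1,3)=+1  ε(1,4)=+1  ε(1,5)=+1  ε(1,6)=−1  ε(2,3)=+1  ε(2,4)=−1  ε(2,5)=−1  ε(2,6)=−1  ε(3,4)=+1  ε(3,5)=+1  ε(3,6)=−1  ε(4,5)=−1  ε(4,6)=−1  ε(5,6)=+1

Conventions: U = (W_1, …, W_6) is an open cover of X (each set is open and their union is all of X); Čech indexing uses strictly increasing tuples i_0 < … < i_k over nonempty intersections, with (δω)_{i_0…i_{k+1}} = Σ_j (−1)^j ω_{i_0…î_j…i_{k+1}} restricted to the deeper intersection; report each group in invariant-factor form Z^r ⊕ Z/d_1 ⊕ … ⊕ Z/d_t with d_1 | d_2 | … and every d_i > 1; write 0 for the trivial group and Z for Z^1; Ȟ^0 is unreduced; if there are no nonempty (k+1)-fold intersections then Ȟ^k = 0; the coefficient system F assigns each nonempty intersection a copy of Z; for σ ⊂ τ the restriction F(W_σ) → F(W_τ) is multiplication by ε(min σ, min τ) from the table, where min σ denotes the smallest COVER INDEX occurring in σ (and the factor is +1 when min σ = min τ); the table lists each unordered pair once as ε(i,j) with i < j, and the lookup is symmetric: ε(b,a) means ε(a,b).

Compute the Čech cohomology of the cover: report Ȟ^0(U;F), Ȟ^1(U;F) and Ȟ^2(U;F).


Ȟ^0 = 0, Ȟ^1 = Z ⊕ Z/2, Ȟ^2 = 0

nonempty overlaps:
  W12={q6} W14={q7} W15={q3} W16={q1,q10} W23={q4} W34={q2,q8} W56={q9,q11}
C dims 6,7; δ0: rk 6, SNF 1^5·2
degree 0: 6−6−0 = 0 → Ȟ^0 ≅ 0
degree 1: 7−0−6 = 1 plus torsion [2] → Ȟ^1 ≅ Z ⊕ Z/2
degree 2: 0−0−0 = 0 → Ȟ^2 ≅ 0


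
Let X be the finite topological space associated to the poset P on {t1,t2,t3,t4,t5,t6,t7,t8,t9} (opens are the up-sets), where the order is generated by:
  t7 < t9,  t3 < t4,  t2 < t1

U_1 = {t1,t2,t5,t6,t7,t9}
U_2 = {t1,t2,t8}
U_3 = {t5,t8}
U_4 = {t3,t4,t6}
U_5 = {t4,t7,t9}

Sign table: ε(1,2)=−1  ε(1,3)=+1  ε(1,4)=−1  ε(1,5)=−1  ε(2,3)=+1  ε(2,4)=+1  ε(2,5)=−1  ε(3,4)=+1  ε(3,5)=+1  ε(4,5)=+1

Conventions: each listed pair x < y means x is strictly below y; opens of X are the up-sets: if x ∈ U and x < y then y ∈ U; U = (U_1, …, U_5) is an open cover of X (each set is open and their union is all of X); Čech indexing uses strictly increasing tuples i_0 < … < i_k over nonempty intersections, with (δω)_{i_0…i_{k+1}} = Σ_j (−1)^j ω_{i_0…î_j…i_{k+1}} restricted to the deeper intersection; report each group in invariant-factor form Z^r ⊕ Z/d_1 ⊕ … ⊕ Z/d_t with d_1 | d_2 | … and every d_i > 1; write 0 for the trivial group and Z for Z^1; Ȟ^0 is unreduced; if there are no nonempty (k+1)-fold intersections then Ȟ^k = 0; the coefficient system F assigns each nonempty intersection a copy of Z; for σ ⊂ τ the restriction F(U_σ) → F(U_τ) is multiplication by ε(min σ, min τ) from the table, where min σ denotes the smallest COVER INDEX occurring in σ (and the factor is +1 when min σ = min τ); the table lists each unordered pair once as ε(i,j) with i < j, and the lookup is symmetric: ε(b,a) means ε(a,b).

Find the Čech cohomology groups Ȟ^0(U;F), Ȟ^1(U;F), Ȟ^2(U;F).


Ȟ^0 = 0, Ȟ^1 = Z ⊕ Z/2, Ȟ^2 = 0

nerve of the cover:
  U12={t1,t2} U13={t5} U14={t6} U15={t7,t9} U23={t8} U45={t4}
C dims 5,6; δ0: rk 5, SNF 1^4·2
Ȟ^0 = (5 − 5) − 0 = 0, so Ȟ^0 ≅ 0
Ȟ^1 = (6 − 0) − 5 = 1 plus torsion [2], so Ȟ^1 ≅ Z ⊕ Z/2
Ȟ^2 = (0 − 0) − 0 = 0, so Ȟ^2 ≅ 0


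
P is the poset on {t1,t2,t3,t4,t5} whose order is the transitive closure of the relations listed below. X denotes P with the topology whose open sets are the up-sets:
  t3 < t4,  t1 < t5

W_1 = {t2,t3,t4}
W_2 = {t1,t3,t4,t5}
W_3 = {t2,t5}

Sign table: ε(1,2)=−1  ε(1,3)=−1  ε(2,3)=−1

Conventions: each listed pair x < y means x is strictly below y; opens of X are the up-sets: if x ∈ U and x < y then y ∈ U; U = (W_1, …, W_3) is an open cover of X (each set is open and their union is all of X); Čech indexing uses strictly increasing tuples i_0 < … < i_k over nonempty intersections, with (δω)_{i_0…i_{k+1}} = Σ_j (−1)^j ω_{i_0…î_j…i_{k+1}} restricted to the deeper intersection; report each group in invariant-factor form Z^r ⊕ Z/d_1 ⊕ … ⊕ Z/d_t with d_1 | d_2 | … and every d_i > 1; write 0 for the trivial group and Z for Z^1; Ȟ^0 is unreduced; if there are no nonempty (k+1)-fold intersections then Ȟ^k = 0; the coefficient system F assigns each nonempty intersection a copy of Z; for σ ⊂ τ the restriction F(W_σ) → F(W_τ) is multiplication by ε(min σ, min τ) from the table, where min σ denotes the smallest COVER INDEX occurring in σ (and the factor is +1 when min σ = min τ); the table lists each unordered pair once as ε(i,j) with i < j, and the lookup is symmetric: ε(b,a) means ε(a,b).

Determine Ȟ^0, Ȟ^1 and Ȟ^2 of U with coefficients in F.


cover nerve:
  W12={t3,t4} W13={t2} W23={t5}
C dims 3,3; δ0: rk 3, SNF 1^2·2
Ȟ^0: (3−3)−0=0 ⇒ 0
Ȟ^1: (3−0)−3=0 plus torsion [2] ⇒ Z/2
Ȟ^2: (0−0)−0=0 ⇒ 0

Ȟ^0 ≅ 0, Ȟ^1 ≅ Z/2, Ȟ^2 ≅ 0


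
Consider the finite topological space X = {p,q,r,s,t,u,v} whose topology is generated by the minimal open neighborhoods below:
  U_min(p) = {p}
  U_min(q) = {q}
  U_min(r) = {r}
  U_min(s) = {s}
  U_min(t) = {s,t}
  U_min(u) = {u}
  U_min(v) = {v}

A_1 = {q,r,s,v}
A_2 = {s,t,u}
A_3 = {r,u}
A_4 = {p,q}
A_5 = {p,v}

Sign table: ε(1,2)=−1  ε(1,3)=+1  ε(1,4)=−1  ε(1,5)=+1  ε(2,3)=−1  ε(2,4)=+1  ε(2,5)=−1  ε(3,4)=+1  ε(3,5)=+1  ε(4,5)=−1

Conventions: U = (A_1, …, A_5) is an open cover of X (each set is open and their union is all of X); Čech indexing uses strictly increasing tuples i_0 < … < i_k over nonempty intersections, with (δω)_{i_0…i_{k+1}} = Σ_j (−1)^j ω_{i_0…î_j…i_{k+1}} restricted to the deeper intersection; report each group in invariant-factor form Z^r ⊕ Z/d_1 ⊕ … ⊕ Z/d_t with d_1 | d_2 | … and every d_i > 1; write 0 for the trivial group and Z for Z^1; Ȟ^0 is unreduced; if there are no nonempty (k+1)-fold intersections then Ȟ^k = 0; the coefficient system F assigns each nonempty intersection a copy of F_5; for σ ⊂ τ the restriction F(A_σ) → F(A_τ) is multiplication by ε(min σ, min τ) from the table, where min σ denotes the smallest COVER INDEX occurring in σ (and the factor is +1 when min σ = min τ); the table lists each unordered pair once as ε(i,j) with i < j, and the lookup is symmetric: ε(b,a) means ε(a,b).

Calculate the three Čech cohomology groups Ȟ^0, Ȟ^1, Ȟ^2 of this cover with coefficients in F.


nonempty intersections:
  A12={s} A13={r} A14={q} A15={v} A23={u} A45={p}
C dims 5,6; δ0: rk_F5 4
Ȟ^0: (5−4)−0=1 ⇒ Z/5
Ȟ^1: (6−0)−4=2 ⇒ Z/5 ⊕ Z/5
Ȟ^2: (0−0)−0=0 ⇒ 0

Ȟ^0 ≅ Z/5,  Ȟ^1 ≅ Z/5 ⊕ Z/5,  Ȟ^2 ≅ 0


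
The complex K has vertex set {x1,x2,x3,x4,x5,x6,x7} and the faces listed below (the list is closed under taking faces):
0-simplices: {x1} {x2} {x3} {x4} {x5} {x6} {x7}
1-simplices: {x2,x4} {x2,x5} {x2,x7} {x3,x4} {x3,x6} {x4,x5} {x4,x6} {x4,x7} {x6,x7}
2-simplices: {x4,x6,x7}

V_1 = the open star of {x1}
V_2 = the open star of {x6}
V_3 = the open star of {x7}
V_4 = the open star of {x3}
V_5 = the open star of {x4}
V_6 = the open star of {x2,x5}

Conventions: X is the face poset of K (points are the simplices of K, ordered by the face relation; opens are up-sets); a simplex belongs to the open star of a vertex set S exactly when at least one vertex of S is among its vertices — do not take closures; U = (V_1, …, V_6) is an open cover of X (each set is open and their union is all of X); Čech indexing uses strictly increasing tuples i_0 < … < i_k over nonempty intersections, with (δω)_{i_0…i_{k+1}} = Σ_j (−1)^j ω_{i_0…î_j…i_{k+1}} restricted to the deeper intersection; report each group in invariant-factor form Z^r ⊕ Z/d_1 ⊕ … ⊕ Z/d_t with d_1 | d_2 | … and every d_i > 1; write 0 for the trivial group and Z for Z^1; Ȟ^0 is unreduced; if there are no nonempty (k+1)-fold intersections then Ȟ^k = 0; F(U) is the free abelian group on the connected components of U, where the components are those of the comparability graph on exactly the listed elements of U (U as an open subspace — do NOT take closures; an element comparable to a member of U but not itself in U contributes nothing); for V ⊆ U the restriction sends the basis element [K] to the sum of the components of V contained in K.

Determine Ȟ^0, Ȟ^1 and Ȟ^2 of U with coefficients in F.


nerve of the cover:
  V1={{x1}} V2={{x6},{x3,x6},{x4,x6},{x6,x7},{x4,x6,x7}} V3={{x7},{x2,x7},{x4,x7},{x6,x7},{x4,x6,x7}} V4={{x3},{x3,x4},{x3,x6}} V5={{x4},{x2,x4},{x3,x4},{x4,x5},{x4,x6},{x4,x7},{x4,x6,x7}} V6={{x2},{x5},{x2,x4},{x2,x5},{x2,x7},{x4,x5}}
  V23={{x6,x7},{x4,x6,x7}} V24={{x3,x6}} V25={{x4,x6},{x4,x6,x7}} V35={{x4,x7},{x4,x6,x7}} V36={{x2,x7}} V45={{x3,x4}} V56={{x2,x4},{x4,x5}}
  V235={{x4,x6,x7}}
components per intersection:
  V1: {{x1}}
  V2: {{x6},{x3,x6},{x4,x6},{x6,x7},{x4,x6,x7}}
  V3: {{x7},{x2,x7},{x4,x7},{x6,x7},{x4,x6,x7}}
  V4: {{x3},{x3,x4},{x3,x6}}
  V5: {{x4},{x2,x4},{x3,x4},{x4,x5},{x4,x6},{x4,x7},{x4,x6,x7}}
  V6: {{x2},{x5},{x2,x4},{x2,x5},{x2,x7},{x4,x5}}
  V23: {{x6,x7},{x4,x6,x7}}
  V24: {{x3,x6}}
  V25: {{x4,x6},{x4,x6,x7}}
  V35: {{x4,x7},{x4,x6,x7}}
  V36: {{x2,x7}}
  V45: {{x3,x4}}
  V56: {{x2,x4}} {{x4,x5}}
  V235: {{x4,x6,x7}}
C dims 6,8,1; δ0: rk 4, SNF 1^4; δ1: rk 1, SNF 1^1
Ȟ^0 = (6 − 4) − 0 = 2, so Ȟ^0 ≅ Z^2
Ȟ^1 = (8 − 1) − 4 = 3, so Ȟ^1 ≅ Z^3
Ȟ^2 = (1 − 0) − 1 = 0, so Ȟ^2 ≅ 0

Ȟ^0 ≅ Z^2, Ȟ^1 ≅ Z^3 and Ȟ^2 ≅ 0
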